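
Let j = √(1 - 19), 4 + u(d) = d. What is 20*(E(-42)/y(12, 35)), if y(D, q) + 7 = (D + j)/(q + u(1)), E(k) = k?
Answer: 2849280/22481 + 40320*I*√2/22481 ≈ 126.74 + 2.5364*I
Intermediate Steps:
u(d) = -4 + d
j = 3*I*√2 (j = √(-18) = 3*I*√2 ≈ 4.2426*I)
y(D, q) = -7 + (D + 3*I*√2)/(-3 + q) (y(D, q) = -7 + (D + 3*I*√2)/(q + (-4 + 1)) = -7 + (D + 3*I*√2)/(q - 3) = -7 + (D + 3*I*√2)/(-3 + q))
20*(E(-42)/y(12, 35)) = 20*(-42*(-3 + 35)/(21 + 12 - 7*35 + 3*I*√2)) = 20*(-42*32/(21 + 12 - 245 + 3*I*√2)) = 20*(-42*32/(-212 + 3*I*√2)) = 20*(-42/(-53/8 + 3*I*√2/32)) = -840/(-53/8 + 3*I*√2/32)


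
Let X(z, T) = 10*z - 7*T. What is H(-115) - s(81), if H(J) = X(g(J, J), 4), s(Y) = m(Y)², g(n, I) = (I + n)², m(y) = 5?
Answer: 528947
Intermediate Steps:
X(z, T) = -7*T + 10*z
s(Y) = 25 (s(Y) = 5² = 25)
H(J) = -28 + 40*J² (H(J) = -7*4 + 10*(J + J)² = -28 + 10*(2*J)² = -28 + 10*(4*J²) = -28 + 40*J²)
H(-115) - s(81) = (-28 + 40*(-115)²) - 1*25 = (-28 + 40*13225) - 25 = (-28 + 529000) - 25 = 528972 - 25 = 528947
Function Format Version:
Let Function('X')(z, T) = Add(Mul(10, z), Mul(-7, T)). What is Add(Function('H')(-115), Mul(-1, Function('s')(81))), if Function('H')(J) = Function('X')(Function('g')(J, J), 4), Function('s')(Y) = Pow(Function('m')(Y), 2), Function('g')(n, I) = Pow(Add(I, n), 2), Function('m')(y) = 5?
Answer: 528947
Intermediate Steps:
Function('X')(z, T) = Add(Mul(-7, T), Mul(10, z))
Function('s')(Y) = 25 (Function('s')(Y) = Pow(5, 2) = 25)
Function('H')(J) = Add(-28, Mul(40, Pow(J, 2))) (Function('H')(J) = Add(Mul(-7, 4), Mul(10, Pow(Add(J, J), 2))) = Add(-28, Mul(10, Pow(Mul(2, J), 2))) = Add(-28, Mul(10, Mul(4, Pow(J, 2)))) = Add(-28, Mul(40, Pow(J, 2))))
Add(Function('H')(-115), Mul(-1, Function('s')(81))) = Add(Add(-28, Mul(40, Pow(-115, 2))), Mul(-1, 25)) = Add(Add(-28, Mul(40, 13225)), -25) = Add(Add(-28, 529000), -25) = Add(528972, -25) = 528947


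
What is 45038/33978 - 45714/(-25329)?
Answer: 64143757/20491161 ≈ 3.1303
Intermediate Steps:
45038/33978 - 45714/(-25329) = 45038*(1/33978) - 45714*(-1/25329) = 3217/2427 + 15238/8443 = 64143757/20491161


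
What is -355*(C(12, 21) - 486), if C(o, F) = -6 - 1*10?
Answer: 178210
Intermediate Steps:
C(o, F) = -16 (C(o, F) = -6 - 10 = -16)
-355*(C(12, 21) - 486) = -355*(-16 - 486) = -355*(-502) = 178210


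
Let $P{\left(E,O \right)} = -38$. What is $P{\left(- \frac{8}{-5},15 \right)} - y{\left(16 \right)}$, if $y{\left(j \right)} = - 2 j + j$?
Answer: $-22$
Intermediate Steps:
$y{\left(j \right)} = - j$
$P{\left(- \frac{8}{-5},15 \right)} - y{\left(16 \right)} = -38 - \left(-1\right) 16 = -38 - -16 = -38 + 16 = -22$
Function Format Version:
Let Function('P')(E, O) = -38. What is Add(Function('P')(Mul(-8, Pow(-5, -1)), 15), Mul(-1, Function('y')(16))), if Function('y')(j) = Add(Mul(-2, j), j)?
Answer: -22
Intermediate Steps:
Function('y')(j) = Mul(-1, j)
Add(Function('P')(Mul(-8, Pow(-5, -1)), 15), Mul(-1, Function('y')(16))) = Add(-38, Mul(-1, Mul(-1, 16))) = Add(-38, Mul(-1, -16)) = Add(-38, 16) = -22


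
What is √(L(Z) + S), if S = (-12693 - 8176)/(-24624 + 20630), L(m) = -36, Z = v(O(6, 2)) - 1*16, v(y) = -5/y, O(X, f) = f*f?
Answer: I*√490922510/3994 ≈ 5.5475*I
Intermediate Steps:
O(X, f) = f²
Z = -69/4 (Z = -5/(2²) - 1*16 = -5/4 - 16 = -69/4 ≈ -17.250)
S = 20869/3994 (S = -20869/(-3994) = -20869*(-1/3994) = 20869/3994 ≈ 5.2251)
√(L(Z) + S) = √(-36 + 20869/3994) = √(-122915/3994) = I*√490922510/3994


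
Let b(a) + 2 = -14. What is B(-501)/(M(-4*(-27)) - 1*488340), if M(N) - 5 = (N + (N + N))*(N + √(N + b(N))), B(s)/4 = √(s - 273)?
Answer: -5440116*I*√86/205510217857 - 7776*I*√1978/205510217857 ≈ -0.00024717*I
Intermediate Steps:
b(a) = -16 (b(a) = -2 - 14 = -16)
B(s) = 4*√(-273 + s) (B(s) = 4*√(s - 273) = 4*√(-273 + s))
M(N) = 5 + 3*N*(N + √(-16 + N)) (M(N) = 5 + (N + (N + N))*(N + √(N - 16)) = 5 + (N + 2*N)*(N + √(-16 + N)) = 5 + (3*N)*(N + √(-16 + N)) = 5 + 3*N*(N + √(-16 + N)))
B(-501)/(M(-4*(-27)) - 1*488340) = (4*√(-273 - 501))/((5 + 3*(-4*(-27))² + 3*(-4*(-27))*√(-16 - 4*(-27))) - 1*488340) = (4*√(-774))/((5 + 3*108² + 3*108*√(-16 + 108)) - 488340) = (4*(3*I*√86))/((5 + 3*11664 + 3*108*√92) - 488340) = (12*I*√86)/((5 + 34992 + 3*108*(2*√23)) - 488340) = (12*I*√86)/((5 + 34992 + 648*√23) - 488340) = (12*I*√86)/((34997 + 648*√23) - 488340) = (12*I*√86)/(-453343 + 648*√23) = 12*I*√86/(-453343 + 648*√23)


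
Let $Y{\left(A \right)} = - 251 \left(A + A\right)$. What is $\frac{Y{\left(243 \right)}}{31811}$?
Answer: $- \frac{121986}{31811} \approx -3.8347$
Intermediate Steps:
$Y{\left(A \right)} = - 502 A$ ($Y{\left(A \right)} = - 251 \cdot 2 A = - 502 A$)
$\frac{Y{\left(243 \right)}}{31811} = \frac{\left(-502\right) 243}{31811} = \left(-121986\right) \frac{1}{31811} = - \frac{121986}{31811}$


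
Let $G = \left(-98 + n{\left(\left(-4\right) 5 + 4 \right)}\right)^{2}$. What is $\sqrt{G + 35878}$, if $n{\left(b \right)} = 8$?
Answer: $\sqrt{43978} \approx 209.71$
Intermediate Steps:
$G = 8100$ ($G = \left(-98 + 8\right)^{2} = \left(-90\right)^{2} = 8100$)
$\sqrt{G + 35878} = \sqrt{8100 + 35878} = \sqrt{43978}$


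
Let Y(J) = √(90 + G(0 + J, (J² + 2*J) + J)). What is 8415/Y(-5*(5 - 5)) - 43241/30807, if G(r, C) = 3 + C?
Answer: -43241/30807 + 2805*√93/31 ≈ 871.19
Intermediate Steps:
Y(J) = √(93 + J² + 3*J) (Y(J) = √(90 + (3 + ((J² + 2*J) + J))) = √(90 + (3 + (J² + 3*J))) = √(90 + (3 + J² + 3*J)) = √(93 + J² + 3*J))
8415/Y(-5*(5 - 5)) - 43241/30807 = 8415/(√(93 + (-5*(5 - 5))*(3 - 5*(5 - 5)))) - 43241/30807 = 8415/(√(93 + (-5*0)*(3 - 5*0))) - 43241*1/30807 = 8415/(√(93 + 0*(3 + 0))) - 43241/30807 = 8415/(√(93 + 0*3)) - 43241/30807 = 8415/(√(93 + 0)) - 43241/30807 = 8415/(√93) - 43241/30807 = 8415*(√93/93) - 43241/30807 = 2805*√93/31 - 43241/30807 = -43241/30807 + 2805*√93/31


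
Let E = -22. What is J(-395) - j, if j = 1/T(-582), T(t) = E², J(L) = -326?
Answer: -157785/484 ≈ -326.00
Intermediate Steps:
T(t) = 484 (T(t) = (-22)² = 484)
j = 1/484 ≈ 0.0020661
J(-395) - j = -326 - 1*1/484 = -326 - 1/484 = -157785/484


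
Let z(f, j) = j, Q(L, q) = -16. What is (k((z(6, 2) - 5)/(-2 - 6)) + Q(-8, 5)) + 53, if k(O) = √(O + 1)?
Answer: 37 + √22/4 ≈ 38.173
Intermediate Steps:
k(O) = √(1 + O)
(k((z(6, 2) - 5)/(-2 - 6)) + Q(-8, 5)) + 53 = (√(1 + (2 - 5)/(-2 - 6)) - 16) + 53 = (√(1 - 3/(-8)) - 16) + 53 = (√(1 - 3*(-⅛)) - 16) + 53 = (√(1 + 3/8) - 16) + 53 = (√(11/8) - 16) + 53 = (√22/4 - 16) + 53 = (-16 + √22/4) + 53 = 37 + √22/4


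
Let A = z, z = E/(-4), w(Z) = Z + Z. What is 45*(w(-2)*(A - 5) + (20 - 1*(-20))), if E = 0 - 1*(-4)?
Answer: 2880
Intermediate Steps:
E = 4 (E = 0 + 4 = 4)
w(Z) = 2*Z
z = -1 (z = 4/(-4) = 4*(-¼) = -1)
A = -1
45*(w(-2)*(A - 5) + (20 - 1*(-20))) = 45*((2*(-2))*(-1 - 5) + (20 - 1*(-20))) = 45*(-4*(-6) + (20 + 20)) = 45*(24 + 40) = 45*64 = 2880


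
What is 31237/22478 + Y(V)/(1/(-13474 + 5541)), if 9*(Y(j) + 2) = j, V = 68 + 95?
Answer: -25855825097/202302 ≈ -1.2781e+5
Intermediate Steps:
V = 163
Y(j) = -2 + j/9
31237/22478 + Y(V)/(1/(-13474 + 5541)) = 31237/22478 + (-2 + (⅑)*163)/(1/(-13474 + 5541)) = 31237*(1/22478) + (-2 + 163/9)/(1/(-7933)) = 31237/22478 + 145/(9*(-1/7933)) = 31237/22478 + (145/9)*(-7933) = 31237/22478 - 1150285/9 = -25855825097/202302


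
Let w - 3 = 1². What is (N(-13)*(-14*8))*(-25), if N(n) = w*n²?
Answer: 1892800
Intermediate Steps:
w = 4 (w = 3 + 1² = 3 + 1 = 4)
N(n) = 4*n²
(N(-13)*(-14*8))*(-25) = ((4*(-13)²)*(-14*8))*(-25) = ((4*169)*(-112))*(-25) = (676*(-112))*(-25) = -75712*(-25) = 1892800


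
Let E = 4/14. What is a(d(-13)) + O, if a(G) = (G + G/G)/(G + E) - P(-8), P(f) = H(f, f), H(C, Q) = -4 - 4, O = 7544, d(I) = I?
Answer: 672212/89 ≈ 7552.9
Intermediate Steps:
H(C, Q) = -8
E = 2/7 (E = 4*(1/14) = 2/7 ≈ 0.28571)
P(f) = -8
a(G) = 8 + (1 + G)/(2/7 + G) (a(G) = (G + G/G)/(G + 2/7) - 1*(-8) = (G + 1)/(2/7 + G) + 8 = (1 + G)/(2/7 + G) + 8 = 8 + (1 + G)/(2/7 + G))
a(d(-13)) + O = (23 + 63*(-13))/(2 + 7*(-13)) + 7544 = (23 - 819)/(2 - 91) + 7544 = -796/(-89) + 7544 = -1/89*(-796) + 7544 = 796/89 + 7544 = 672212/89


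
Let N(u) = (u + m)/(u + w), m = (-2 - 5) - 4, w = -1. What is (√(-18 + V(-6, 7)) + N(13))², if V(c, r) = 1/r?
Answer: -4493/252 + 5*I*√35/21 ≈ -17.829 + 1.4086*I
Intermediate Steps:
m = -11 (m = -7 - 4 = -11)
N(u) = (-11 + u)/(-1 + u) (N(u) = (u - 11)/(u - 1) = (-11 + u)/(-1 + u))
(√(-18 + V(-6, 7)) + N(13))² = (√(-18 + 1/7) + (-11 + 13)/(-1 + 13))² = (√(-18 + ⅐) + 2/12)² = (√(-125/7) + (1/12)*2)² = (5*I*√35/7 + ⅙)² = (⅙ + 5*I*√35/7)²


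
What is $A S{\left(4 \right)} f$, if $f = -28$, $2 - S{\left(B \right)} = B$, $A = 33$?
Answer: $1848$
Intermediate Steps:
$S{\left(B \right)} = 2 - B$
$A S{\left(4 \right)} f = 33 \left(2 - 4\right) \left(-28\right) = 33 \left(-2\right) \left(-28\right) = \left(-66\right) \left(-28\right) = 1848$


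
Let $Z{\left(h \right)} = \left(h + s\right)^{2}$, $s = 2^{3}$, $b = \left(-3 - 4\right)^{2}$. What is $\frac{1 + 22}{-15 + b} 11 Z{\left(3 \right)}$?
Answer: $\frac{30613}{34} \approx 900.38$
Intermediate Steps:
$b = 49$ ($b = \left(-7\right)^{2} = 49$)
$s = 8$
$Z{\left(h \right)} = \left(8 + h\right)^{2}$ ($Z{\left(h \right)} = \left(h + 8\right)^{2} = \left(8 + h\right)^{2}$)
$\frac{1 + 22}{-15 + b} 11 Z{\left(3 \right)} = \frac{1 + 22}{-15 + 49} \cdot 11 \left(8 + 3\right)^{2} = \frac{23}{34} \cdot 11 \cdot 11^{2} = 23 \cdot \frac{1}{34} \cdot 11 \cdot 121 = \frac{23}{34} \cdot 11 \cdot 121 = \frac{253}{34} \cdot 121 = \frac{30613}{34}$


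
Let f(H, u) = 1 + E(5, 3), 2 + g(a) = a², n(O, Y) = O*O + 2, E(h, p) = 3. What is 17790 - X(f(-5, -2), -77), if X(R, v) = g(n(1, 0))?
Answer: 17783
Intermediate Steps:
n(O, Y) = 2 + O² (n(O, Y) = O² + 2 = 2 + O²)
g(a) = -2 + a²
f(H, u) = 4 (f(H, u) = 1 + 3 = 4)
X(R, v) = 7 (X(R, v) = -2 + (2 + 1²)² = -2 + (2 + 1)² = -2 + 3² = -2 + 9 = 7)
17790 - X(f(-5, -2), -77) = 17790 - 1*7 = 17790 - 7 = 17783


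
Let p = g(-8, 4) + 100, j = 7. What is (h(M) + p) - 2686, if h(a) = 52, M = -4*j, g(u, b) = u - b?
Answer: -2546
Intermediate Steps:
M = -28 (M = -4*7 = -28)
p = 88 (p = (-8 - 1*4) + 100 = (-8 - 4) + 100 = -12 + 100 = 88)
(h(M) + p) - 2686 = (52 + 88) - 2686 = 140 - 2686 = -2546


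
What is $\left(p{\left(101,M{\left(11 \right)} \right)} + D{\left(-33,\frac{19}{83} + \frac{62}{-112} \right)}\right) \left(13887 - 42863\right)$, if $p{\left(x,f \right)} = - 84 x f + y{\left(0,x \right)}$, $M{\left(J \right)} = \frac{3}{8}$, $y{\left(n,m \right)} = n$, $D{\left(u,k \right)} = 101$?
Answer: $89260568$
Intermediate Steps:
$M{\left(J \right)} = \frac{3}{8}$ ($M{\left(J \right)} = 3 \cdot \frac{1}{8} = \frac{3}{8}$)
$p{\left(x,f \right)} = - 84 f x$ ($p{\left(x,f \right)} = - 84 x f + 0 = - 84 f x + 0 = - 84 f x$)
$\left(p{\left(101,M{\left(11 \right)} \right)} + D{\left(-33,\frac{19}{83} + \frac{62}{-112} \right)}\right) \left(13887 - 42863\right) = \left(\left(-84\right) \frac{3}{8} \cdot 101 + 101\right) \left(13887 - 42863\right) = \left(- \frac{6363}{2} + 101\right) \left(-28976\right) = \left(- \frac{6161}{2}\right) \left(-28976\right) = 89260568$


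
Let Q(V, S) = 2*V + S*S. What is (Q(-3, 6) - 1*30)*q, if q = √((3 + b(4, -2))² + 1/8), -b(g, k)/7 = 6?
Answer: 0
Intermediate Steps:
b(g, k) = -42 (b(g, k) = -7*6 = -42)
Q(V, S) = S² + 2*V (Q(V, S) = 2*V + S² = S² + 2*V)
q = √24338/4 (q = √((3 - 42)² + 1/8) = √((-39)² + ⅛) = √(1521 + ⅛) = √(12169/8) = √24338/4 ≈ 39.002)
(Q(-3, 6) - 1*30)*q = ((6² + 2*(-3)) - 1*30)*(√24338/4) = ((36 - 6) - 30)*(√24338/4) = (30 - 30)*(√24338/4) = 0*(√24338/4) = 0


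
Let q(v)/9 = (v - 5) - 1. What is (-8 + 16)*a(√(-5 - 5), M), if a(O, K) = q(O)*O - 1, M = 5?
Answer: -728 - 432*I*√10 ≈ -728.0 - 1366.1*I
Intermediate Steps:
q(v) = -54 + 9*v (q(v) = 9*((v - 5) - 1) = 9*((-5 + v) - 1) = 9*(-6 + v) = -54 + 9*v)
a(O, K) = -1 + O*(-54 + 9*O) (a(O, K) = (-54 + 9*O)*O - 1 = O*(-54 + 9*O) - 1 = -1 + O*(-54 + 9*O))
(-8 + 16)*a(√(-5 - 5), M) = (-8 + 16)*(-1 + 9*√(-5 - 5)*(-6 + √(-5 - 5))) = 8*(-1 + 9*√(-10)*(-6 + √(-10))) = 8*(-1 + 9*(I*√10)*(-6 + I*√10)) = 8*(-1 + 9*I*√10*(-6 + I*√10)) = -8 + 72*I*√10*(-6 + I*√10)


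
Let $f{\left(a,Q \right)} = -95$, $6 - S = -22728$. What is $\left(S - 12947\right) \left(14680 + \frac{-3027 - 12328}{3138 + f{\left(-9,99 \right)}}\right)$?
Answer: $\frac{437047146495}{3043} \approx 1.4362 \cdot 10^{8}$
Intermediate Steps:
$S = 22734$ ($S = 6 - -22728 = 6 + 22728 = 22734$)
$\left(S - 12947\right) \left(14680 + \frac{-3027 - 12328}{3138 + f{\left(-9,99 \right)}}\right) = \left(22734 - 12947\right) \left(14680 + \frac{-3027 - 12328}{3138 - 95}\right) = 9787 \left(14680 - \frac{15355}{3043}\right) = 9787 \cdot \frac{44655885}{3043} = \frac{437047146495}{3043}$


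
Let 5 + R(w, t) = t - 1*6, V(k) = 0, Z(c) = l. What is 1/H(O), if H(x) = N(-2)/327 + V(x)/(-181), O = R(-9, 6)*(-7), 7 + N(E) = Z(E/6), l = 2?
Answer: -327/5 ≈ -65.400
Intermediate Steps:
Z(c) = 2
N(E) = -5 (N(E) = -7 + 2 = -5)
R(w, t) = -11 + t (R(w, t) = -5 + (t - 1*6) = -5 + (t - 6) = -5 + (-6 + t) = -11 + t)
O = 35 (O = (-11 + 6)*(-7) = -5*(-7) = 35)
H(x) = -5/327 (H(x) = -5/327 + 0/(-181) = -5*1/327 + 0*(-1/181) = -5/327 + 0 = -5/327)
1/H(O) = 1/(-5/327) = -327/5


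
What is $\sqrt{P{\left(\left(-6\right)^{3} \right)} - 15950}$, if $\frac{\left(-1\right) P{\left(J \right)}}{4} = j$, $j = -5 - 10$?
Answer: $i \sqrt{15890} \approx 126.06 i$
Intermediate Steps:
$j = -15$ ($j = -5 - 10 = -15$)
$P{\left(J \right)} = 60$ ($P{\left(J \right)} = \left(-4\right) \left(-15\right) = 60$)
$\sqrt{P{\left(\left(-6\right)^{3} \right)} - 15950} = \sqrt{60 - 15950} = \sqrt{-15890} = i \sqrt{15890}$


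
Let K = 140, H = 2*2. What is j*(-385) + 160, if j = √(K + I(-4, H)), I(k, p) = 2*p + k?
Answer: -4460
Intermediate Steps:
H = 4
I(k, p) = k + 2*p
j = 12 (j = √(140 + (-4 + 2*4)) = √(140 + (-4 + 8)) = √(140 + 4) = √144 = 12)
j*(-385) + 160 = 12*(-385) + 160 = -4620 + 160 = -4460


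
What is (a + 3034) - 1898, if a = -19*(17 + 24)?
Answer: 357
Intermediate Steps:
a = -779 (a = -19*41 = -779)
(a + 3034) - 1898 = (-779 + 3034) - 1898 = 2255 - 1898 = 357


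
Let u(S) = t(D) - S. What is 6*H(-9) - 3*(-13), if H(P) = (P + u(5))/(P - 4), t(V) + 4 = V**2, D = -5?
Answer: 465/13 ≈ 35.769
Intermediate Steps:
t(V) = -4 + V**2
u(S) = 21 - S (u(S) = (-4 + (-5)**2) - S = (-4 + 25) - S = 21 - S)
H(P) = (16 + P)/(-4 + P) (H(P) = (P + (21 - 1*5))/(P - 4) = (P + (21 - 5))/(-4 + P) = (P + 16)/(-4 + P) = (16 + P)/(-4 + P))
6*H(-9) - 3*(-13) = 6*((16 - 9)/(-4 - 9)) - 3*(-13) = 6*(7/(-13)) + 39 = 6*(-1/13*7) + 39 = 6*(-7/13) + 39 = -42/13 + 39 = 465/13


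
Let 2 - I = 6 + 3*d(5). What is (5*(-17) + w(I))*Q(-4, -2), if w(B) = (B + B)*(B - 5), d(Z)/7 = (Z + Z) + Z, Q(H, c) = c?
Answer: -413254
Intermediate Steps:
d(Z) = 21*Z (d(Z) = 7*((Z + Z) + Z) = 7*(2*Z + Z) = 7*(3*Z) = 21*Z)
I = -319 (I = 2 - (6 + 3*(21*5)) = 2 - (6 + 3*105) = 2 - (6 + 315) = 2 - 1*321 = 2 - 321 = -319)
w(B) = 2*B*(-5 + B) (w(B) = (2*B)*(-5 + B) = 2*B*(-5 + B))
(5*(-17) + w(I))*Q(-4, -2) = (5*(-17) + 2*(-319)*(-5 - 319))*(-2) = (-85 + 2*(-319)*(-324))*(-2) = (-85 + 206712)*(-2) = 206627*(-2) = -413254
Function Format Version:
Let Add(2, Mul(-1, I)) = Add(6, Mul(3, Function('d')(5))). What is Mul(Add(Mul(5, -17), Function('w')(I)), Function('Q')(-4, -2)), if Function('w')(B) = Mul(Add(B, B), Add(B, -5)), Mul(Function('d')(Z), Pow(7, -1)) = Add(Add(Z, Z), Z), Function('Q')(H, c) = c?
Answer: -413254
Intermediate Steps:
Function('d')(Z) = Mul(21, Z) (Function('d')(Z) = Mul(7, Add(Add(Z, Z), Z)) = Mul(7, Add(Mul(2, Z), Z)) = Mul(7, Mul(3, Z)) = Mul(21, Z))
I = -319 (I = Add(2, Mul(-1, Add(6, Mul(3, Mul(21, 5))))) = Add(2, Mul(-1, Add(6, Mul(3, 105)))) = Add(2, Mul(-1, Add(6, 315))) = Add(2, Mul(-1, 321)) = Add(2, -321) = -319)
Function('w')(B) = Mul(2, B, Add(-5, B)) (Function('w')(B) = Mul(Mul(2, B), Add(-5, B)) = Mul(2, B, Add(-5, B)))
Mul(Add(Mul(5, -17), Function('w')(I)), Function('Q')(-4, -2)) = Mul(Add(Mul(5, -17), Mul(2, -319, Add(-5, -319))), -2) = Mul(Add(-85, Mul(2, -319, -324)), -2) = Mul(Add(-85, 206712), -2) = Mul(206627, -2) = -413254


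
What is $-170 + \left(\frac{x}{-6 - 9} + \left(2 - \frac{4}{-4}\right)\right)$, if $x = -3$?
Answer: $- \frac{834}{5} \approx -166.8$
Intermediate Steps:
$-170 + \left(\frac{x}{-6 - 9} + \left(2 - \frac{4}{-4}\right)\right) = -170 - \left(-2 - 1 + \frac{3}{-6 - 9}\right) = -170 - \left(-2 - 1 - \frac{1}{5}\right) = -170 + \left(\left(-3\right) \left(- \frac{1}{15}\right) + \left(2 - -1\right)\right) = -170 + \left(\frac{1}{5} + \left(2 + 1\right)\right) = -170 + \left(\frac{1}{5} + 3\right) = -170 + \frac{16}{5} = - \frac{834}{5}$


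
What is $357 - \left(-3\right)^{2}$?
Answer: $348$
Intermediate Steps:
$357 - \left(-3\right)^{2} = 357 - 9 = 348$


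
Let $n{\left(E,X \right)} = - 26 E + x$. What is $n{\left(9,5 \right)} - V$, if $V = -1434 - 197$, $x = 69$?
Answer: $1466$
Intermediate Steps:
$n{\left(E,X \right)} = 69 - 26 E$ ($n{\left(E,X \right)} = - 26 E + 69 = 69 - 26 E$)
$V = -1631$ ($V = -1434 - 197 = -1631$)
$n{\left(9,5 \right)} - V = \left(69 - 234\right) - -1631 = \left(69 - 234\right) + 1631 = -165 + 1631 = 1466$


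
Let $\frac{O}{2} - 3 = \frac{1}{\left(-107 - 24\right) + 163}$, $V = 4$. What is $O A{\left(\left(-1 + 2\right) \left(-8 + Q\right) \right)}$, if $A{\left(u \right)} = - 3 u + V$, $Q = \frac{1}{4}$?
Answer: $\frac{10573}{64} \approx 165.2$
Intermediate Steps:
$Q = \frac{1}{4} \approx 0.25$
$O = \frac{97}{16}$ ($O = 6 + \frac{2}{\left(-107 - 24\right) + 163} = 6 + \frac{2}{-131 + 163} = 6 + \frac{2}{32} = 6 + 2 \cdot \frac{1}{32} = 6 + \frac{1}{16} = \frac{97}{16} \approx 6.0625$)
$A{\left(u \right)} = 4 - 3 u$ ($A{\left(u \right)} = - 3 u + 4 = 4 - 3 u$)
$O A{\left(\left(-1 + 2\right) \left(-8 + Q\right) \right)} = \frac{97 \left(4 - 3 \left(-1 + 2\right) \left(-8 + \frac{1}{4}\right)\right)}{16} = \frac{97 \left(4 - 3 \cdot 1 \left(- \frac{31}{4}\right)\right)}{16} = \frac{97 \left(4 - - \frac{93}{4}\right)}{16} = \frac{97 \left(4 + \frac{93}{4}\right)}{16} = \frac{97}{16} \cdot \frac{109}{4} = \frac{10573}{64}$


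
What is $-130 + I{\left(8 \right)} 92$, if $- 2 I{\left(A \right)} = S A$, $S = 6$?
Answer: $-2338$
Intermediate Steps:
$I{\left(A \right)} = - 3 A$ ($I{\left(A \right)} = - \frac{6 A}{2} = - 3 A$)
$-130 + I{\left(8 \right)} 92 = -130 + \left(-3\right) 8 \cdot 92 = -130 - 2208 = -2338$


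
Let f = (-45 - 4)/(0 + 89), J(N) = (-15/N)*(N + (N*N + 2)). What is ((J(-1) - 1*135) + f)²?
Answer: 88247236/7921 ≈ 11141.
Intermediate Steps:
J(N) = -15*(2 + N + N²)/N (J(N) = (-15/N)*(N + (N² + 2)) = (-15/N)*(N + (2 + N²)) = (-15/N)*(2 + N + N²) = -15*(2 + N + N²)/N)
f = -49/89 ≈ -0.55056
((J(-1) - 1*135) + f)² = (((-15 - 30/(-1) - 15*(-1)) - 1*135) - 49/89)² = (((-15 - 30*(-1) + 15) - 135) - 49/89)² = (((-15 + 30 + 15) - 135) - 49/89)² = ((30 - 135) - 49/89)² = (-105 - 49/89)² = (-9394/89)² = 88247236/7921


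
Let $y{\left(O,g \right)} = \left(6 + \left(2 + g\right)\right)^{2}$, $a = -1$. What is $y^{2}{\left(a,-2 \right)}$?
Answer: $1296$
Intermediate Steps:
$y{\left(O,g \right)} = \left(8 + g\right)^{2}$
$y^{2}{\left(a,-2 \right)} = \left(\left(8 - 2\right)^{2}\right)^{2} = \left(6^{2}\right)^{2} = 36^{2} = 1296$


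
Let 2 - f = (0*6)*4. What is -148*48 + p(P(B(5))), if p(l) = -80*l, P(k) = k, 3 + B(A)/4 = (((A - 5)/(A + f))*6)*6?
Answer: -6144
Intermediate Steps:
f = 2 (f = 2 - 0*6*4 = 2 - 0*4 = 2 - 1*0 = 2 + 0 = 2)
B(A) = -12 + 144*(-5 + A)/(2 + A) (B(A) = -12 + 4*((((A - 5)/(A + 2))*6)*6) = -12 + 4*((((-5 + A)/(2 + A))*6)*6) = -12 + 4*((6*(-5 + A)/(2 + A))*6) = -12 + 4*(36*(-5 + A)/(2 + A)) = -12 + 144*(-5 + A)/(2 + A))
-148*48 + p(P(B(5))) = -148*48 - 960*(-62 + 11*5)/(2 + 5) = -7104 - 960*(-62 + 55)/7 = -7104 - 960*(-7)/7 = -7104 - 80*(-12) = -7104 + 960 = -6144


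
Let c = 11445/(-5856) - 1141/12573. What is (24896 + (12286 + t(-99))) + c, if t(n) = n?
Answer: 910059185941/24542496 ≈ 37081.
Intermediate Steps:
c = -50193227/24542496 (c = 11445*(-1/5856) - 1141*1/12573 = -3815/1952 - 1141/12573 = -50193227/24542496 ≈ -2.0452)
(24896 + (12286 + t(-99))) + c = (24896 + (12286 - 99)) - 50193227/24542496 = (24896 + 12187) - 50193227/24542496 = 37083 - 50193227/24542496 = 910059185941/24542496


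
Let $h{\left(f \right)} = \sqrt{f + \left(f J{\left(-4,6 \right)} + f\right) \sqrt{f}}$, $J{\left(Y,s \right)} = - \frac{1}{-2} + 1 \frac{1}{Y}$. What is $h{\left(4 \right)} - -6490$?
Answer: $6490 + \sqrt{14} \approx 6493.7$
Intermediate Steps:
$J{\left(Y,s \right)} = \frac{1}{2} + \frac{1}{Y}$ ($J{\left(Y,s \right)} = \left(-1\right) \left(- \frac{1}{2}\right) + \frac{1}{Y} = \frac{1}{2} + \frac{1}{Y}$)
$h{\left(f \right)} = \sqrt{f + \frac{5 f^{\frac{3}{2}}}{4}}$ ($h{\left(f \right)} = \sqrt{f + \left(f \frac{2 - 4}{2 \left(-4\right)} + f\right) \sqrt{f}} = \sqrt{f + \left(f \frac{1}{2} \left(- \frac{1}{4}\right) \left(-2\right) + f\right) \sqrt{f}} = \sqrt{f + \left(f \frac{1}{4} + f\right) \sqrt{f}} = \sqrt{f + \left(\frac{f}{4} + f\right) \sqrt{f}} = \sqrt{f + \frac{5 f}{4} \sqrt{f}} = \sqrt{f + \frac{5 f^{\frac{3}{2}}}{4}}$)
$h{\left(4 \right)} - -6490 = \frac{\sqrt{4 \cdot 4 + 5 \cdot 4^{\frac{3}{2}}}}{2} - -6490 = \frac{\sqrt{16 + 5 \cdot 8}}{2} + 6490 = \frac{\sqrt{16 + 40}}{2} + 6490 = \frac{\sqrt{56}}{2} + 6490 = \frac{2 \sqrt{14}}{2} + 6490 = \sqrt{14} + 6490 = 6490 + \sqrt{14}$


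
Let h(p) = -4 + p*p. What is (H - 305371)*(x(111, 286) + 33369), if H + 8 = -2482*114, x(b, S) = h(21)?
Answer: -19888982562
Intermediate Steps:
h(p) = -4 + p²
x(b, S) = 437 (x(b, S) = -4 + 21² = -4 + 441 = 437)
H = -282956 (H = -8 - 2482*114 = -8 - 282948 = -282956)
(H - 305371)*(x(111, 286) + 33369) = (-282956 - 305371)*(437 + 33369) = -588327*33806 = -19888982562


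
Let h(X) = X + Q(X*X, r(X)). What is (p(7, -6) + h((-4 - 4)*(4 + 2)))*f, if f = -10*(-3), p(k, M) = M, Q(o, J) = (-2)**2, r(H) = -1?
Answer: -1500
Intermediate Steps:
Q(o, J) = 4
h(X) = 4 + X (h(X) = X + 4 = 4 + X)
f = 30
(p(7, -6) + h((-4 - 4)*(4 + 2)))*f = (-6 + (4 + (-4 - 4)*(4 + 2)))*30 = (-6 + (4 - 8*6))*30 = (-6 + (4 - 48))*30 = (-6 - 44)*30 = -50*30 = -1500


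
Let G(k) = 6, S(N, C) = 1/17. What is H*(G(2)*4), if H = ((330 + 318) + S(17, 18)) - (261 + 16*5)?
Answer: 125280/17 ≈ 7369.4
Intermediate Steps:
S(N, C) = 1/17
H = 5220/17 (H = ((330 + 318) + 1/17) - (261 + 16*5) = (648 + 1/17) - (261 + 80) = 11017/17 - 1*341 = 11017/17 - 341 = 5220/17 ≈ 307.06)
H*(G(2)*4) = 5220*(6*4)/17 = (5220/17)*24 = 125280/17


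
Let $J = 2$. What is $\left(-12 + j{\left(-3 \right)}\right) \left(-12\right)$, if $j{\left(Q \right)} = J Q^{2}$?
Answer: $-72$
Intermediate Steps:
$j{\left(Q \right)} = 2 Q^{2}$
$\left(-12 + j{\left(-3 \right)}\right) \left(-12\right) = \left(-12 + 2 \left(-3\right)^{2}\right) \left(-12\right) = \left(-12 + 2 \cdot 9\right) \left(-12\right) = \left(-12 + 18\right) \left(-12\right) = 6 \left(-12\right) = -72$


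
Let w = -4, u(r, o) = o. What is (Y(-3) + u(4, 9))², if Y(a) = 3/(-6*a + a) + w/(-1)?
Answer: 4356/25 ≈ 174.24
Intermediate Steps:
Y(a) = 4 - 3/(5*a) (Y(a) = 3/(-6*a + a) - 4/(-1) = 3/((-5*a)) - 4*(-1) = 3*(-1/(5*a)) + 4 = -3/(5*a) + 4 = 4 - 3/(5*a))
(Y(-3) + u(4, 9))² = ((4 - ⅗/(-3)) + 9)² = ((4 - ⅗*(-⅓)) + 9)² = ((4 + ⅕) + 9)² = (21/5 + 9)² = (66/5)² = 4356/25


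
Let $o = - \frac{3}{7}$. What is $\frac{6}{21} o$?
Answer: $- \frac{6}{49} \approx -0.12245$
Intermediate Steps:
$o = - \frac{3}{7}$ ($o = \left(-3\right) \frac{1}{7} = - \frac{3}{7} \approx -0.42857$)
$\frac{6}{21} o = \frac{6}{21} \left(- \frac{3}{7}\right) = 6 \cdot \frac{1}{21} \left(- \frac{3}{7}\right) = \frac{2}{7} \left(- \frac{3}{7}\right) = - \frac{6}{49}$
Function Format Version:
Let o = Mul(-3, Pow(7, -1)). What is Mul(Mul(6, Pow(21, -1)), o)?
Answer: Rational(-6, 49) ≈ -0.12245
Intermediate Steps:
o = Rational(-3, 7) (o = Mul(-3, Rational(1, 7)) = Rational(-3, 7) ≈ -0.42857)
Mul(Mul(6, Pow(21, -1)), o) = Mul(Mul(6, Pow(21, -1)), Rational(-3, 7)) = Mul(Mul(6, Rational(1, 21)), Rational(-3, 7)) = Mul(Rational(2, 7), Rational(-3, 7)) = Rational(-6, 49)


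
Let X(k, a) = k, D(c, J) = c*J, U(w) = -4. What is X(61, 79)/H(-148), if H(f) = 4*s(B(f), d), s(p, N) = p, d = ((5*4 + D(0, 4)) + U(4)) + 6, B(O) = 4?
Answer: 61/16 ≈ 3.8125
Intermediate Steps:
D(c, J) = J*c
d = 22 (d = ((5*4 + 4*0) - 4) + 6 = ((20 + 0) - 4) + 6 = (20 - 4) + 6 = 16 + 6 = 22)
H(f) = 16 (H(f) = 4*4 = 16)
X(61, 79)/H(-148) = 61/16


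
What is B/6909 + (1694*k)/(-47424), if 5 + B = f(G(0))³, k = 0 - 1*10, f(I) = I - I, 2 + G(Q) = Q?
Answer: 9733445/27304368 ≈ 0.35648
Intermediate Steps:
G(Q) = -2 + Q
f(I) = 0
k = -10 (k = 0 - 10 = -10)
B = -5 (B = -5 + 0³ = -5 + 0 = -5)
B/6909 + (1694*k)/(-47424) = -5/6909 + (1694*(-10))/(-47424) = -5*1/6909 - 16940*(-1/47424) = -5/6909 + 4235/11856 = 9733445/27304368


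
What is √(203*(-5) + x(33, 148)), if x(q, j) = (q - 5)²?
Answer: I*√231 ≈ 15.199*I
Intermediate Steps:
x(q, j) = (-5 + q)²
√(203*(-5) + x(33, 148)) = √(203*(-5) + (-5 + 33)²) = √(-1015 + 28²) = √(-1015 + 784) = √(-231) = I*√231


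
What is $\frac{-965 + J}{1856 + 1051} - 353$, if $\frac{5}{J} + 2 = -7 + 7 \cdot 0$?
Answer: $- \frac{9244229}{26163} \approx -353.33$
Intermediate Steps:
$J = - \frac{5}{9}$ ($J = \frac{5}{-2 + \left(-7 + 7 \cdot 0\right)} = \frac{5}{-2 + \left(-7 + 0\right)} = \frac{5}{-2 - 7} = \frac{5}{-9} = 5 \left(- \frac{1}{9}\right) = - \frac{5}{9} \approx -0.55556$)
$\frac{-965 + J}{1856 + 1051} - 353 = \frac{-965 - \frac{5}{9}}{1856 + 1051} - 353 = - \frac{8690}{9 \cdot 2907} - 353 = \left(- \frac{8690}{9}\right) \frac{1}{2907} - 353 = - \frac{8690}{26163} - 353 = - \frac{9244229}{26163}$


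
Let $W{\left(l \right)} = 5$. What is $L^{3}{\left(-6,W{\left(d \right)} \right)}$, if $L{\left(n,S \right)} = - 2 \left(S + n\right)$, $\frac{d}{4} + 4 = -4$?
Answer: $8$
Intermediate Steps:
$d = -32$ ($d = -16 + 4 \left(-4\right) = -16 - 16 = -32$)
$L{\left(n,S \right)} = - 2 S - 2 n$
$L^{3}{\left(-6,W{\left(d \right)} \right)} = \left(\left(-2\right) 5 - -12\right)^{3} = \left(-10 + 12\right)^{3} = 2^{3} = 8$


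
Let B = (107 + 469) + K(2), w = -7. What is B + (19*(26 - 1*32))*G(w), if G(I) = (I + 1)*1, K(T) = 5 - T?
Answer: 1263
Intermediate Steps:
G(I) = 1 + I (G(I) = (1 + I)*1 = 1 + I)
B = 579 (B = (107 + 469) + (5 - 1*2) = 576 + (5 - 2) = 576 + 3 = 579)
B + (19*(26 - 1*32))*G(w) = 579 + (19*(26 - 1*32))*(1 - 7) = 579 + (19*(26 - 32))*(-6) = 579 + (19*(-6))*(-6) = 579 - 114*(-6) = 579 + 684 = 1263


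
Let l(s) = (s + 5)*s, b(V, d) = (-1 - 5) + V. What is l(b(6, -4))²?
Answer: 0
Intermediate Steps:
b(V, d) = -6 + V
l(s) = s*(5 + s) (l(s) = (5 + s)*s = s*(5 + s))
l(b(6, -4))² = ((-6 + 6)*(5 + (-6 + 6)))² = (0*(5 + 0))² = (0*5)² = 0² = 0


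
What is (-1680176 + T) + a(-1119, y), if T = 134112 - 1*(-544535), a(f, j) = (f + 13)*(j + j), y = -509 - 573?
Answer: 1391855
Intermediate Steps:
y = -1082
a(f, j) = 2*j*(13 + f) (a(f, j) = (13 + f)*(2*j) = 2*j*(13 + f))
T = 678647 (T = 134112 + 544535 = 678647)
(-1680176 + T) + a(-1119, y) = (-1680176 + 678647) + 2*(-1082)*(13 - 1119) = -1001529 + 2*(-1082)*(-1106) = -1001529 + 2393384 = 1391855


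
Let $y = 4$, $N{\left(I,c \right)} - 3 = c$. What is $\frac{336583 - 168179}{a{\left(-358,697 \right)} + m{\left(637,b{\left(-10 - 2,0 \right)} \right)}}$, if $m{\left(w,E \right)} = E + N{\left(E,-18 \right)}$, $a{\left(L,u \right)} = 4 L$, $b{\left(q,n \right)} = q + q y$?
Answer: $- \frac{168404}{1507} \approx -111.75$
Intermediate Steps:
$N{\left(I,c \right)} = 3 + c$
$b{\left(q,n \right)} = 5 q$ ($b{\left(q,n \right)} = q + q 4 = q + 4 q = 5 q$)
$m{\left(w,E \right)} = -15 + E$ ($m{\left(w,E \right)} = E + \left(3 - 18\right) = E - 15 = -15 + E$)
$\frac{336583 - 168179}{a{\left(-358,697 \right)} + m{\left(637,b{\left(-10 - 2,0 \right)} \right)}} = \frac{336583 - 168179}{4 \left(-358\right) + \left(-15 + 5 \left(-10 - 2\right)\right)} = \frac{168404}{-1432 + \left(-15 + 5 \left(-10 - 2\right)\right)} = \frac{168404}{-1432 + \left(-15 + 5 \left(-12\right)\right)} = \frac{168404}{-1432 - 75} = \frac{168404}{-1507} = 168404 \left(- \frac{1}{1507}\right) = - \frac{168404}{1507}$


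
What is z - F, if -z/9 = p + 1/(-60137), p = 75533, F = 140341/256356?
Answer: -10480085816742797/15416480772 ≈ -6.7980e+5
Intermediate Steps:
F = 140341/256356 (F = 140341*(1/256356) = 140341/256356 ≈ 0.54745)
z = -40880952180/60137 (z = -9*(75533 + 1/(-60137)) = -9*(75533 - 1/60137) = -9*4542328020/60137 = -40880952180/60137 ≈ -6.7980e+5)
z - F = -40880952180/60137 - 1*140341/256356 = -40880952180/60137 - 140341/256356 = -10480085816742797/15416480772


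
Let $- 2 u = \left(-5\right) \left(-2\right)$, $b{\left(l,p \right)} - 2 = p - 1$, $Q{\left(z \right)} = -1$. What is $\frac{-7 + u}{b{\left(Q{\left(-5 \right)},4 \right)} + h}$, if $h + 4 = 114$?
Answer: $- \frac{12}{115} \approx -0.10435$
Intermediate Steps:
$h = 110$ ($h = -4 + 114 = 110$)
$b{\left(l,p \right)} = 1 + p$ ($b{\left(l,p \right)} = 2 + \left(p - 1\right) = 2 + \left(-1 + p\right) = 1 + p$)
$u = -5$ ($u = - \frac{\left(-5\right) \left(-2\right)}{2} = \left(- \frac{1}{2}\right) 10 = -5$)
$\frac{-7 + u}{b{\left(Q{\left(-5 \right)},4 \right)} + h} = \frac{-7 - 5}{\left(1 + 4\right) + 110} = - \frac{12}{5 + 110} = - \frac{12}{115}$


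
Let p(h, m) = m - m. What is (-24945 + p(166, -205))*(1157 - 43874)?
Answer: 1065575565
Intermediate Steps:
p(h, m) = 0
(-24945 + p(166, -205))*(1157 - 43874) = (-24945 + 0)*(1157 - 43874) = -24945*(-42717) = 1065575565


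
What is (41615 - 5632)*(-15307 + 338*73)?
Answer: 337052761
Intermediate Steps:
(41615 - 5632)*(-15307 + 338*73) = 35983*(-15307 + 24674) = 35983*9367 = 337052761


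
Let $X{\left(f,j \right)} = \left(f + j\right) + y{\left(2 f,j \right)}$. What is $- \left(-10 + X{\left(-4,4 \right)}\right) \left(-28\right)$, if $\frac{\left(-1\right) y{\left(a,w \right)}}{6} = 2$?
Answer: $-616$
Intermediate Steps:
$y{\left(a,w \right)} = -12$ ($y{\left(a,w \right)} = \left(-6\right) 2 = -12$)
$X{\left(f,j \right)} = -12 + f + j$ ($X{\left(f,j \right)} = \left(f + j\right) - 12 = -12 + f + j$)
$- \left(-10 + X{\left(-4,4 \right)}\right) \left(-28\right) = - \left(-10 - 12\right) \left(-28\right) = - \left(-22\right) \left(-28\right) = \left(-1\right) 616 = -616$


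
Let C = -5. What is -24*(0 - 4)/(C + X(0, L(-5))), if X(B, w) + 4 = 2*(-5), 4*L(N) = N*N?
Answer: -96/19 ≈ -5.0526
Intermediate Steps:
L(N) = N²/4 (L(N) = (N*N)/4 = N²/4)
X(B, w) = -14 (X(B, w) = -4 + 2*(-5) = -4 - 10 = -14)
-24*(0 - 4)/(C + X(0, L(-5))) = -24*(0 - 4)/(-5 - 14) = -(-96)/(-19) = -(-96)*(-1)/19 = -24*4/19 = -96/19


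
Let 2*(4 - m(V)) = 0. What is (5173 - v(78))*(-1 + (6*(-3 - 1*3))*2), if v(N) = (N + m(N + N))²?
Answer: 113223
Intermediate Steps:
m(V) = 4 (m(V) = 4 - ½*0 = 4 + 0 = 4)
v(N) = (4 + N)² (v(N) = (N + 4)² = (4 + N)²)
(5173 - v(78))*(-1 + (6*(-3 - 1*3))*2) = (5173 - (4 + 78)²)*(-1 + (6*(-3 - 1*3))*2) = (5173 - 1*82²)*(-1 + (6*(-3 - 3))*2) = (5173 - 1*6724)*(-1 + (6*(-6))*2) = (5173 - 6724)*(-1 - 36*2) = -1551*(-1 - 72) = -1551*(-73) = 113223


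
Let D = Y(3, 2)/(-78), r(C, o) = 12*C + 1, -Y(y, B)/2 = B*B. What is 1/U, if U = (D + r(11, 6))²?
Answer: 1521/26946481 ≈ 5.6445e-5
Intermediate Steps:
Y(y, B) = -2*B² (Y(y, B) = -2*B*B = -2*B²)
r(C, o) = 1 + 12*C
D = 4/39 (D = -2*2²/(-78) = -2*4*(-1/78) = -8*(-1/78) = 4/39 ≈ 0.10256)
U = 26946481/1521 (U = (4/39 + (1 + 12*11))² = (4/39 + (1 + 132))² = (4/39 + 133)² = (5191/39)² = 26946481/1521 ≈ 17716.)
1/U = 1/(26946481/1521) = 1521/26946481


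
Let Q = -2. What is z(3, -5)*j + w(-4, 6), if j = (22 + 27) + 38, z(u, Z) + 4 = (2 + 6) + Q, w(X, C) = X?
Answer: 170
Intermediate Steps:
z(u, Z) = 2 (z(u, Z) = -4 + ((2 + 6) - 2) = -4 + (8 - 2) = -4 + 6 = 2)
j = 87 (j = 49 + 38 = 87)
z(3, -5)*j + w(-4, 6) = 2*87 - 4 = 174 - 4 = 170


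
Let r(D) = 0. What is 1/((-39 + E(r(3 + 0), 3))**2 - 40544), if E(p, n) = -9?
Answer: -1/38240 ≈ -2.6151e-5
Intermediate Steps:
1/((-39 + E(r(3 + 0), 3))**2 - 40544) = 1/((-39 - 9)**2 - 40544) = 1/((-48)**2 - 40544) = 1/(2304 - 40544) = 1/(-38240) = -1/38240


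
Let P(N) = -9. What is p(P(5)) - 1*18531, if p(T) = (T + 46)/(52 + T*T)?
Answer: -2464586/133 ≈ -18531.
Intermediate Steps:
p(T) = (46 + T)/(52 + T²)
p(P(5)) - 1*18531 = (46 - 9)/(52 + (-9)²) - 1*18531 = 37/(52 + 81) - 18531 = 37/133 - 18531 = -2464586/133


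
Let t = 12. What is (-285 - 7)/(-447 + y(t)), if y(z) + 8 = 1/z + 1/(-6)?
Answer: 3504/5461 ≈ 0.64164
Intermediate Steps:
y(z) = -49/6 + 1/z (y(z) = -8 + (1/z + 1/(-6)) = -8 + (1/z + 1*(-1/6)) = -8 + (1/z - 1/6) = -8 + (-1/6 + 1/z) = -49/6 + 1/z)
(-285 - 7)/(-447 + y(t)) = (-285 - 7)/(-447 + (-49/6 + 1/12)) = -292/(-447 + (-49/6 + 1/12)) = -292/(-447 - 97/12) = -292/(-5461/12) = -292*(-12/5461) = 3504/5461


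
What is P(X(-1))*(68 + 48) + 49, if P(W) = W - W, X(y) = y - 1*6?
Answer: 49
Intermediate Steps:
X(y) = -6 + y (X(y) = y - 6 = -6 + y)
P(W) = 0
P(X(-1))*(68 + 48) + 49 = 0*(68 + 48) + 49 = 0*116 + 49 = 0 + 49 = 49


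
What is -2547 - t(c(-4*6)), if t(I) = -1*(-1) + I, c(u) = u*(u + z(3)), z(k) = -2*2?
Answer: -3220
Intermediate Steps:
z(k) = -4
c(u) = u*(-4 + u) (c(u) = u*(u - 4) = u*(-4 + u))
t(I) = 1 + I
-2547 - t(c(-4*6)) = -2547 - (1 + (-4*6)*(-4 - 4*6)) = -2547 - (1 - 24*(-4 - 24)) = -2547 - (1 - 24*(-28)) = -2547 - (1 + 672) = -2547 - 1*673 = -2547 - 673 = -3220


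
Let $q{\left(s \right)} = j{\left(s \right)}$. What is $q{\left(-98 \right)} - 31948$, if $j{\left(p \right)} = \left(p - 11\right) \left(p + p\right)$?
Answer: $-10584$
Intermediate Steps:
$j{\left(p \right)} = 2 p \left(-11 + p\right)$ ($j{\left(p \right)} = \left(-11 + p\right) 2 p = 2 p \left(-11 + p\right)$)
$q{\left(s \right)} = 2 s \left(-11 + s\right)$
$q{\left(-98 \right)} - 31948 = 2 \left(-98\right) \left(-11 - 98\right) - 31948 = 2 \left(-98\right) \left(-109\right) - 31948 = 21364 - 31948 = -10584$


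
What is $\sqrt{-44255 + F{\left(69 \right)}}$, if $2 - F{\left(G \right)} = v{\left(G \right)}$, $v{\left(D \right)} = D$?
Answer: $i \sqrt{44322} \approx 210.53 i$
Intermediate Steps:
$F{\left(G \right)} = 2 - G$
$\sqrt{-44255 + F{\left(69 \right)}} = \sqrt{-44255 + \left(2 - 69\right)} = \sqrt{-44255 - 67} = \sqrt{-44322} = i \sqrt{44322}$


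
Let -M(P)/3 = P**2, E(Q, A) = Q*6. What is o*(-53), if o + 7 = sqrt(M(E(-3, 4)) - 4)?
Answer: 371 - 212*I*sqrt(61) ≈ 371.0 - 1655.8*I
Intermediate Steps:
E(Q, A) = 6*Q
M(P) = -3*P**2
o = -7 + 4*I*sqrt(61) (o = -7 + sqrt(-3*(6*(-3))**2 - 4) = -7 + sqrt(-3*(-18)**2 - 4) = -7 + sqrt(-3*324 - 4) = -7 + sqrt(-972 - 4) = -7 + sqrt(-976) = -7 + 4*I*sqrt(61) ≈ -7.0 + 31.241*I)
o*(-53) = (-7 + 4*I*sqrt(61))*(-53) = 371 - 212*I*sqrt(61)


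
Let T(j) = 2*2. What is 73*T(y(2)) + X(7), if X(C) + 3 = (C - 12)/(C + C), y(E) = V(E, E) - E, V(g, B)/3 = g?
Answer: 4041/14 ≈ 288.64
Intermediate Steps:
V(g, B) = 3*g
y(E) = 2*E (y(E) = 3*E - E = 2*E)
T(j) = 4
X(C) = -3 + (-12 + C)/(2*C) (X(C) = -3 + (C - 12)/(C + C) = -3 + (-12 + C)/((2*C)) = -3 + (-12 + C)*(1/(2*C)) = -3 + (-12 + C)/(2*C))
73*T(y(2)) + X(7) = 73*4 + (-5/2 - 6/7) = 292 + (-5/2 - 6*⅐) = 292 + (-5/2 - 6/7) = 292 - 47/14 = 4041/14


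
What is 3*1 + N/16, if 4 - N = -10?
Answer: 31/8 ≈ 3.8750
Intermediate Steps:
N = 14 (N = 4 - 1*(-10) = 4 + 10 = 14)
3*1 + N/16 = 3*1 + 14/16 = 3 + (1/16)*14 = 3 + 7/8 = 31/8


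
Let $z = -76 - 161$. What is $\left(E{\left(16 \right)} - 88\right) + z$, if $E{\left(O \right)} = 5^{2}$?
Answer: $-300$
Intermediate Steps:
$E{\left(O \right)} = 25$
$z = -237$
$\left(E{\left(16 \right)} - 88\right) + z = \left(25 - 88\right) - 237 = -63 - 237 = -300$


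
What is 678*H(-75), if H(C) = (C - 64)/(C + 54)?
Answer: 31414/7 ≈ 4487.7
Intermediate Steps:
H(C) = (-64 + C)/(54 + C)
678*H(-75) = 678*((-64 - 75)/(54 - 75)) = 678*(-139/(-21)) = 678*(-1/21*(-139)) = 678*(139/21) = 31414/7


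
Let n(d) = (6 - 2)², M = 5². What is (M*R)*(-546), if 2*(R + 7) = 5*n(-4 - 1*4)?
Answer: -450450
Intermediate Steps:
M = 25
n(d) = 16 (n(d) = 4² = 16)
R = 33 (R = -7 + (5*16)/2 = -7 + (½)*80 = -7 + 40 = 33)
(M*R)*(-546) = (25*33)*(-546) = 825*(-546) = -450450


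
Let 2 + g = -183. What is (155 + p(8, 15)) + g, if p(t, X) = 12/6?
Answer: -28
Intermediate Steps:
p(t, X) = 2 (p(t, X) = 12*(⅙) = 2)
g = -185 (g = -2 - 183 = -185)
(155 + p(8, 15)) + g = (155 + 2) - 185 = 157 - 185 = -28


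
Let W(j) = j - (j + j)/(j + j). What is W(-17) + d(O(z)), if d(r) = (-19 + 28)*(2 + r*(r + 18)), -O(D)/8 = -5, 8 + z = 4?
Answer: 20880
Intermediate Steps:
z = -4 (z = -8 + 4 = -4)
O(D) = 40 (O(D) = -8*(-5) = 40)
W(j) = -1 + j (W(j) = j - 2*j/(2*j) = j - 2*j*1/(2*j) = j - 1*1 = j - 1 = -1 + j)
d(r) = 18 + 9*r*(18 + r) (d(r) = 9*(2 + r*(18 + r)) = 18 + 9*r*(18 + r))
W(-17) + d(O(z)) = (-1 - 17) + (18 + 9*40**2 + 162*40) = -18 + (18 + 9*1600 + 6480) = -18 + (18 + 14400 + 6480) = -18 + 20898 = 20880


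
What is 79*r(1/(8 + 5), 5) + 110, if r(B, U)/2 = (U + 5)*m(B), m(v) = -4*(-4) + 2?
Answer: 28550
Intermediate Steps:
m(v) = 18 (m(v) = 16 + 2 = 18)
r(B, U) = 180 + 36*U (r(B, U) = 2*((U + 5)*18) = 2*((5 + U)*18) = 2*(90 + 18*U) = 180 + 36*U)
79*r(1/(8 + 5), 5) + 110 = 79*(180 + 36*5) + 110 = 79*(180 + 180) + 110 = 79*360 + 110 = 28440 + 110 = 28550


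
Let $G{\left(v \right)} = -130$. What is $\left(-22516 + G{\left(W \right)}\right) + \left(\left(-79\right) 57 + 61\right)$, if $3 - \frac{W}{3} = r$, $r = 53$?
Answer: $-27088$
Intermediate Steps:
$W = -150$ ($W = 9 - 159 = -150$)
$\left(-22516 + G{\left(W \right)}\right) + \left(\left(-79\right) 57 + 61\right) = \left(-22516 - 130\right) + \left(\left(-79\right) 57 + 61\right) = -22646 + \left(-4503 + 61\right) = -22646 - 4442 = -27088$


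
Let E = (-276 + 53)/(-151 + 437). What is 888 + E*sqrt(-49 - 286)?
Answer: 888 - 223*I*sqrt(335)/286 ≈ 888.0 - 14.271*I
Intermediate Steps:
E = -223/286 ≈ -0.77972
888 + E*sqrt(-49 - 286) = 888 - 223*sqrt(-49 - 286)/286 = 888 - 223*I*sqrt(335)/286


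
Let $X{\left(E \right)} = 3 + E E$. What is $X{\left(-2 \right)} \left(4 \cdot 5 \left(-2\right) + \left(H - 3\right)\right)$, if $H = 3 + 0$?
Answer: $-280$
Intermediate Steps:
$H = 3$
$X{\left(E \right)} = 3 + E^{2}$
$X{\left(-2 \right)} \left(4 \cdot 5 \left(-2\right) + \left(H - 3\right)\right) = \left(3 + \left(-2\right)^{2}\right) \left(4 \cdot 5 \left(-2\right) + \left(3 - 3\right)\right) = \left(3 + 4\right) \left(20 \left(-2\right) + \left(3 - 3\right)\right) = 7 \left(-40 + 0\right) = 7 \left(-40\right) = -280$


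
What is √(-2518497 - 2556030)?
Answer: I*√5074527 ≈ 2252.7*I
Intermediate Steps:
√(-2518497 - 2556030) = √(-5074527) = I*√5074527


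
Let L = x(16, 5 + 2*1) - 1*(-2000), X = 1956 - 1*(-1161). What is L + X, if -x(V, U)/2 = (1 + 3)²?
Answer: 5085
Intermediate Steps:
x(V, U) = -32 (x(V, U) = -2*(1 + 3)² = -2*4² = -2*16 = -32)
X = 3117 (X = 1956 + 1161 = 3117)
L = 1968 (L = -32 - 1*(-2000) = -32 + 2000 = 1968)
L + X = 1968 + 3117 = 5085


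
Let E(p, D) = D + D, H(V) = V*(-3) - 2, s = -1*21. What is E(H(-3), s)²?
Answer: 1764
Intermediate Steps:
s = -21
H(V) = -2 - 3*V (H(V) = -3*V - 2 = -2 - 3*V)
E(p, D) = 2*D
E(H(-3), s)² = (2*(-21))² = (-42)² = 1764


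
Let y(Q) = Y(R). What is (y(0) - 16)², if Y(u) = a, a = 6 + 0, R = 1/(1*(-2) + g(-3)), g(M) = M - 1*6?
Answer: 100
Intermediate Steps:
g(M) = -6 + M (g(M) = M - 6 = -6 + M)
R = -1/11 (R = 1/(1*(-2) + (-6 - 3)) = 1/(-2 - 9) = 1/(-11) = -1/11 ≈ -0.090909)
a = 6
Y(u) = 6
y(Q) = 6
(y(0) - 16)² = (6 - 16)² = (-10)² = 100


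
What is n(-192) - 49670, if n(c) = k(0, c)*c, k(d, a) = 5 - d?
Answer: -50630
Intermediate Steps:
n(c) = 5*c (n(c) = (5 - 1*0)*c = (5 + 0)*c = 5*c)
n(-192) - 49670 = 5*(-192) - 49670 = -960 - 49670 = -50630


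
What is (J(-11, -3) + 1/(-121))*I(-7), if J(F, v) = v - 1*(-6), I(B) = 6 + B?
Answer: -362/121 ≈ -2.9917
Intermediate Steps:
J(F, v) = 6 + v (J(F, v) = v + 6 = 6 + v)
(J(-11, -3) + 1/(-121))*I(-7) = ((6 - 3) + 1/(-121))*(6 - 7) = (3 - 1/121)*(-1) = (362/121)*(-1) = -362/121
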